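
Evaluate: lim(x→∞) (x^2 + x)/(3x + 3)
This is an ∞/∞ indeterminate form.

Apply L'Hôpital's rule: differentiate numerator and denominator separately.
  f(x) = x^2 + x   ⇒   f'(x) = 2·x + 1
  g(x) = 3·x + 3   ⇒   g'(x) = 3
  lim(x→∞) f'(x)/g'(x) = lim(x→∞) (2·x + 1)/(3)
  = ∞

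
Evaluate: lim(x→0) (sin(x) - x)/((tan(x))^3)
This is a 0/0 indeterminate form.

Apply L'Hôpital's rule: differentiate numerator and denominator separately.
  f(x) = -x + sin(x)   ⇒   f'(x) = cos(x) - 1
  g(x) = tan(x)^3   ⇒   g'(x) = (3·tan(x)^2 + 3)·tan(x)^2
  lim(x→0) f'(x)/g'(x) = lim(x→0) (cos(x) - 1)/((3·tan(x)^2 + 3)·tan(x)^2)
  = -1/6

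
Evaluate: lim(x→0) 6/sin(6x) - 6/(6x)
This is an ∞-∞ indeterminate form.

Combine fractions or rationalize to convert ∞-∞ to 0/0 form:
  lim(x→0) 6/sin(6x) - 6/(6x) = 0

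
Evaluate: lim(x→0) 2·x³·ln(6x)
This is a 0·∞ indeterminate form.

Rewrite 0·∞ as a quotient (0/0 or ∞/∞ form), then apply L'Hôpital's rule:
  lim(x→0) 2·x³·ln(6x) = 0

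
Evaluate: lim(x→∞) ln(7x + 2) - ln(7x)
This is an ∞-∞ indeterminate form.

Combine fractions or rationalize to convert ∞-∞ to 0/0 form:
  lim(x→∞) ln(7x + 2) - ln(7x) = 0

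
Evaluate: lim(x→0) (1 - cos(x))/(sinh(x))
This is a 0/0 indeterminate form.

Apply L'Hôpital's rule: differentiate numerator and denominator separately.
  f(x) = 1 - cos(x)   ⇒   f'(x) = sin(x)
  g(x) = sinh(x)   ⇒   g'(x) = cosh(x)
  lim(x→0) f'(x)/g'(x) = lim(x→0) (sin(x))/(cosh(x))
  = 0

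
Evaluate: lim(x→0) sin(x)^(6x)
This is an exponential indeterminate form.

For exponential indeterminate forms, take the natural log:
  Let L = lim(x→0) sin(x)^(6x)
  Then ln(L) = lim(x→0) [exponent × ln(base)]
  Evaluate using L'Hôpital or standard limits, then exponentiate.
  L = 1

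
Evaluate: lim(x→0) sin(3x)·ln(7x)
This is a 0·∞ indeterminate form.

Rewrite 0·∞ as a quotient (0/0 or ∞/∞ form), then apply L'Hôpital's rule:
  lim(x→0) sin(3x)·ln(7x) = 0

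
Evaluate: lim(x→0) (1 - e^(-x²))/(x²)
This is a 0/0 indeterminate form.

Apply L'Hôpital's rule: differentiate numerator and denominator separately.
  f(x) = 1 - e^(-x^2)   ⇒   f'(x) = 2·x·e^(-x^2)
  g(x) = x^2   ⇒   g'(x) = 2·x
  lim(x→0) f'(x)/g'(x) = lim(x→0) (2·x·e^(-x^2))/(2·x)
  = 1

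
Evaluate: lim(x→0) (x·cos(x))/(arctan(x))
This is a 0/0 indeterminate form.

Apply L'Hôpital's rule: differentiate numerator and denominator separately.
  f(x) = x·cos(x)   ⇒   f'(x) = -x·sin(x) + cos(x)
  g(x) = atan(x)   ⇒   g'(x) = 1/(x^2 + 1)
  lim(x→0) f'(x)/g'(x) = lim(x→0) (-x·sin(x) + cos(x))/(1/(x^2 + 1))
  = 1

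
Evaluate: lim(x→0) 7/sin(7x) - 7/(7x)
This is an ∞-∞ indeterminate form.

Combine fractions or rationalize to convert ∞-∞ to 0/0 form:
  lim(x→0) 7/sin(7x) - 7/(7x) = 0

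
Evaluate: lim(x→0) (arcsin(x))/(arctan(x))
This is a 0/0 indeterminate form.

Apply L'Hôpital's rule: differentiate numerator and denominator separately.
  f(x) = asin(x)   ⇒   f'(x) = 1/sqrt(1 - x^2)
  g(x) = atan(x)   ⇒   g'(x) = 1/(x^2 + 1)
  lim(x→0) f'(x)/g'(x) = lim(x→0) (1/sqrt(1 - x^2))/(1/(x^2 + 1))
  = 1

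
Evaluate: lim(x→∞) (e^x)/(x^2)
This is an ∞/∞ indeterminate form.

Apply L'Hôpital's rule: differentiate numerator and denominator separately.
  f(x) = e^(x)   ⇒   f'(x) = e^(x)
  g(x) = x^2   ⇒   g'(x) = 2·x
  lim(x→∞) f'(x)/g'(x) = lim(x→∞) (e^(x))/(2·x)
  = ∞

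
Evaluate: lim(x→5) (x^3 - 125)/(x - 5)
This is a standard limit.

Factor or rationalize the expression:
  lim(x→5) (x^3 - 125)/(x - 5) = 75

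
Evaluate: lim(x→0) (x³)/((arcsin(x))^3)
This is a 0/0 indeterminate form.

Apply L'Hôpital's rule: differentiate numerator and denominator separately.
  f(x) = x^3   ⇒   f'(x) = 3·x^2
  g(x) = asin(x)^3   ⇒   g'(x) = 3·asin(x)^2/sqrt(1 - x^2)
  lim(x→0) f'(x)/g'(x) = lim(x→0) (3·x^2)/(3·asin(x)^2/sqrt(1 - x^2))
  = 1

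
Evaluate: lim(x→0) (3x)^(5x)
This is an exponential indeterminate form.

For exponential indeterminate forms, take the natural log:
  Let L = lim(x→0) (3x)^(5x)
  Then ln(L) = lim(x→0) [exponent × ln(base)]
  Evaluate using L'Hôpital or standard limits, then exponentiate.
  L = 1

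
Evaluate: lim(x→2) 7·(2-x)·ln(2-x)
This is a 0·∞ indeterminate form.

Rewrite 0·∞ as a quotient (0/0 or ∞/∞ form), then apply L'Hôpital's rule:
  lim(x→2) 7·(2-x)·ln(2-x) = 0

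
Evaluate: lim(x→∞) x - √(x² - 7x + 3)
This is an ∞-∞ indeterminate form.

Combine fractions or rationalize to convert ∞-∞ to 0/0 form:
  lim(x→∞) x - √(x² - 7x + 3) = 7/2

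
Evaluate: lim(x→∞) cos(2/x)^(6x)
This is an exponential indeterminate form.

For exponential indeterminate forms, take the natural log:
  Let L = lim(x→∞) cos(2/x)^(6x)
  Then ln(L) = lim(x→∞) [exponent × ln(base)]
  Evaluate using L'Hôpital or standard limits, then exponentiate.
  L = 1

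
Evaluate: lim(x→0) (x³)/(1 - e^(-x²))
This is a 0/0 indeterminate form.

Apply L'Hôpital's rule: differentiate numerator and denominator separately.
  f(x) = x^3   ⇒   f'(x) = 3·x^2
  g(x) = 1 - e^(-x^2)   ⇒   g'(x) = 2·x·e^(-x^2)
  lim(x→0) f'(x)/g'(x) = lim(x→0) (3·x^2)/(2·x·e^(-x^2))
  = 0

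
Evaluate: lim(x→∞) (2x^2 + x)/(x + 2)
This is an ∞/∞ indeterminate form.

Apply L'Hôpital's rule: differentiate numerator and denominator separately.
  f(x) = 2·x^2 + x   ⇒   f'(x) = 4·x + 1
  g(x) = x + 2   ⇒   g'(x) = 1
  lim(x→∞) f'(x)/g'(x) = lim(x→∞) (4·x + 1)/(1)
  = ∞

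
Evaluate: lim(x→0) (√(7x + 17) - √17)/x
This is a standard limit.

Factor or rationalize the expression:
  lim(x→0) (√(7x + 17) - √17)/x = 7·sqrt(17)/34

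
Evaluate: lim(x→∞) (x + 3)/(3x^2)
This is an ∞/∞ indeterminate form.

Apply L'Hôpital's rule: differentiate numerator and denominator separately.
  f(x) = x + 3   ⇒   f'(x) = 1
  g(x) = 3·x^2   ⇒   g'(x) = 6·x
  lim(x→∞) f'(x)/g'(x) = lim(x→∞) (1)/(6·x)
  = 0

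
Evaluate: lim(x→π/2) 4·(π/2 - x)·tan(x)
This is a 0·∞ indeterminate form.

Rewrite 0·∞ as a quotient (0/0 or ∞/∞ form), then apply L'Hôpital's rule:
  lim(x→π/2) 4·(π/2 - x)·tan(x) = 4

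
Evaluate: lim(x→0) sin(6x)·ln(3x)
This is a 0·∞ indeterminate form.

Rewrite 0·∞ as a quotient (0/0 or ∞/∞ form), then apply L'Hôpital's rule:
  lim(x→0) sin(6x)·ln(3x) = 0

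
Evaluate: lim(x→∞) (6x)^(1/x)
This is an exponential indeterminate form.

For exponential indeterminate forms, take the natural log:
  Let L = lim(x→∞) (6x)^(1/x)
  Then ln(L) = lim(x→∞) [exponent × ln(base)]
  Evaluate using L'Hôpital or standard limits, then exponentiate.
  L = 1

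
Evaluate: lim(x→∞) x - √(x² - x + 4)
This is an ∞-∞ indeterminate form.

Combine fractions or rationalize to convert ∞-∞ to 0/0 form:
  lim(x→∞) x - √(x² - x + 4) = 1/2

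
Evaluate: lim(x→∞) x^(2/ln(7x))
This is an exponential indeterminate form.

For exponential indeterminate forms, take the natural log:
  Let L = lim(x→∞) x^(2/ln(7x))
  Then ln(L) = lim(x→∞) [exponent × ln(base)]
  Evaluate using L'Hôpital or standard limits, then exponentiate.
  L = e²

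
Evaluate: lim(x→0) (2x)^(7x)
This is an exponential indeterminate form.

For exponential indeterminate forms, take the natural log:
  Let L = lim(x→0) (2x)^(7x)
  Then ln(L) = lim(x→0) [exponent × ln(base)]
  Evaluate using L'Hôpital or standard limits, then exponentiate.
  L = 1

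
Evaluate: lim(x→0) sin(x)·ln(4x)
This is a 0·∞ indeterminate form.

Rewrite 0·∞ as a quotient (0/0 or ∞/∞ form), then apply L'Hôpital's rule:
  lim(x→0) sin(x)·ln(4x) = 0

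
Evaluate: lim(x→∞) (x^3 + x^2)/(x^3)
This is an ∞/∞ indeterminate form.

Apply L'Hôpital's rule: differentiate numerator and denominator separately.
  f(x) = x^3 + x^2   ⇒   f'(x) = 3·x^2 + 2·x
  g(x) = x^3   ⇒   g'(x) = 3·x^2
  lim(x→∞) f'(x)/g'(x) = lim(x→∞) (3·x^2 + 2·x)/(3·x^2)
  = 1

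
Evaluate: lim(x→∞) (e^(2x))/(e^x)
This is an ∞/∞ indeterminate form.

Apply L'Hôpital's rule: differentiate numerator and denominator separately.
  f(x) = e^(2·x)   ⇒   f'(x) = 2·e^(2·x)
  g(x) = e^(x)   ⇒   g'(x) = e^(x)
  lim(x→∞) f'(x)/g'(x) = lim(x→∞) (2·e^(2·x))/(e^(x))
  = ∞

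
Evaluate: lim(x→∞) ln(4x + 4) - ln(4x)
This is an ∞-∞ indeterminate form.

Combine fractions or rationalize to convert ∞-∞ to 0/0 form:
  lim(x→∞) ln(4x + 4) - ln(4x) = 0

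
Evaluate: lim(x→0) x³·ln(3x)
This is a 0·∞ indeterminate form.

Rewrite 0·∞ as a quotient (0/0 or ∞/∞ form), then apply L'Hôpital's rule:
  lim(x→0) x³·ln(3x) = 0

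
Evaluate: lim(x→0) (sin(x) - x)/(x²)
This is a 0/0 indeterminate form.

Apply L'Hôpital's rule: differentiate numerator and denominator separately.
  f(x) = -x + sin(x)   ⇒   f'(x) = cos(x) - 1
  g(x) = x^2   ⇒   g'(x) = 2·x
  lim(x→0) f'(x)/g'(x) = lim(x→0) (cos(x) - 1)/(2·x)
  = 0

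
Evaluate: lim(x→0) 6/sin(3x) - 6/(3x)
This is an ∞-∞ indeterminate form.

Combine fractions or rationalize to convert ∞-∞ to 0/0 form:
  lim(x→0) 6/sin(3x) - 6/(3x) = 0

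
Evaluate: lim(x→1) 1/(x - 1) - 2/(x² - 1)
This is an ∞-∞ indeterminate form.

Combine fractions or rationalize to convert ∞-∞ to 0/0 form:
  lim(x→1) 1/(x - 1) - 2/(x² - 1) = 1/2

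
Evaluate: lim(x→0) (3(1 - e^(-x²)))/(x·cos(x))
This is a 0/0 indeterminate form.

Apply L'Hôpital's rule: differentiate numerator and denominator separately.
  f(x) = 3 - 3·e^(-x^2)   ⇒   f'(x) = 6·x·e^(-x^2)
  g(x) = x·cos(x)   ⇒   g'(x) = -x·sin(x) + cos(x)
  lim(x→0) f'(x)/g'(x) = lim(x→0) (6·x·e^(-x^2))/(-x·sin(x) + cos(x))
  = 0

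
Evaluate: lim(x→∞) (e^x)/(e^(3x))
This is an ∞/∞ indeterminate form.

Apply L'Hôpital's rule: differentiate numerator and denominator separately.
  f(x) = e^(x)   ⇒   f'(x) = e^(x)
  g(x) = e^(3·x)   ⇒   g'(x) = 3·e^(3·x)
  lim(x→∞) f'(x)/g'(x) = lim(x→∞) (e^(x))/(3·e^(3·x))
  = 0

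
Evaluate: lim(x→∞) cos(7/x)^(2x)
This is an exponential indeterminate form.

For exponential indeterminate forms, take the natural log:
  Let L = lim(x→∞) cos(7/x)^(2x)
  Then ln(L) = lim(x→∞) [exponent × ln(base)]
  Evaluate using L'Hôpital or standard limits, then exponentiate.
  L = 1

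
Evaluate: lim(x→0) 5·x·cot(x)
This is a 0·∞ indeterminate form.

Rewrite 0·∞ as a quotient (0/0 or ∞/∞ form), then apply L'Hôpital's rule:
  lim(x→0) 5·x·cot(x) = 5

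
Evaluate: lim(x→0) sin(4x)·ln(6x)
This is a 0·∞ indeterminate form.

Rewrite 0·∞ as a quotient (0/0 or ∞/∞ form), then apply L'Hôpital's rule:
  lim(x→0) sin(4x)·ln(6x) = 0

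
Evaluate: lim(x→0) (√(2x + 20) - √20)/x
This is a standard limit.

Factor or rationalize the expression:
  lim(x→0) (√(2x + 20) - √20)/x = sqrt(5)/10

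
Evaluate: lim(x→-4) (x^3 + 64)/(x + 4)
This is a standard limit.

Factor or rationalize the expression:
  lim(x→-4) (x^3 + 64)/(x + 4) = 48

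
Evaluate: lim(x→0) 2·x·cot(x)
This is a 0·∞ indeterminate form.

Rewrite 0·∞ as a quotient (0/0 or ∞/∞ form), then apply L'Hôpital's rule:
  lim(x→0) 2·x·cot(x) = 2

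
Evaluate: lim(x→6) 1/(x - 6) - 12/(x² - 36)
This is an ∞-∞ indeterminate form.

Combine fractions or rationalize to convert ∞-∞ to 0/0 form:
  lim(x→6) 1/(x - 6) - 12/(x² - 36) = 1/12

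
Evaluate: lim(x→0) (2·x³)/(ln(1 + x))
This is a 0/0 indeterminate form.

Apply L'Hôpital's rule: differentiate numerator and denominator separately.
  f(x) = 2·x^3   ⇒   f'(x) = 6·x^2
  g(x) = ln(x + 1)   ⇒   g'(x) = 1/(x + 1)
  lim(x→0) f'(x)/g'(x) = lim(x→0) (6·x^2)/(1/(x + 1))
  = 0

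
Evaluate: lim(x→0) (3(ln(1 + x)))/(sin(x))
This is a 0/0 indeterminate form.

Apply L'Hôpital's rule: differentiate numerator and denominator separately.
  f(x) = 3·ln(x + 1)   ⇒   f'(x) = 3/(x + 1)
  g(x) = sin(x)   ⇒   g'(x) = cos(x)
  lim(x→0) f'(x)/g'(x) = lim(x→0) (3/(x + 1))/(cos(x))
  = 3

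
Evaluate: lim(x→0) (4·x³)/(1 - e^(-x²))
This is a 0/0 indeterminate form.

Apply L'Hôpital's rule: differentiate numerator and denominator separately.
  f(x) = 4·x^3   ⇒   f'(x) = 12·x^2
  g(x) = 1 - e^(-x^2)   ⇒   g'(x) = 2·x·e^(-x^2)
  lim(x→0) f'(x)/g'(x) = lim(x→0) (12·x^2)/(2·x·e^(-x^2))
  = 0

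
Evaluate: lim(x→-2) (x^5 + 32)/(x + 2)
This is a standard limit.

Factor or rationalize the expression:
  lim(x→-2) (x^5 + 32)/(x + 2) = 80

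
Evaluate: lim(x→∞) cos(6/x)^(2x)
This is an exponential indeterminate form.

For exponential indeterminate forms, take the natural log:
  Let L = lim(x→∞) cos(6/x)^(2x)
  Then ln(L) = lim(x→∞) [exponent × ln(base)]
  Evaluate using L'Hôpital or standard limits, then exponentiate.
  L = 1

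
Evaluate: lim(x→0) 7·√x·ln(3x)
This is a 0·∞ indeterminate form.

Rewrite 0·∞ as a quotient (0/0 or ∞/∞ form), then apply L'Hôpital's rule:
  lim(x→0) 7·√x·ln(3x) = 0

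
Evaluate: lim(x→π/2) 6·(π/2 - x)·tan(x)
This is a 0·∞ indeterminate form.

Rewrite 0·∞ as a quotient (0/0 or ∞/∞ form), then apply L'Hôpital's rule:
  lim(x→π/2) 6·(π/2 - x)·tan(x) = 6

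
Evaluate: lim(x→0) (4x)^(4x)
This is an exponential indeterminate form.

For exponential indeterminate forms, take the natural log:
  Let L = lim(x→0) (4x)^(4x)
  Then ln(L) = lim(x→0) [exponent × ln(base)]
  Evaluate using L'Hôpital or standard limits, then exponentiate.
  L = 1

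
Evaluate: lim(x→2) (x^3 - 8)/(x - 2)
This is a standard limit.

Factor or rationalize the expression:
  lim(x→2) (x^3 - 8)/(x - 2) = 12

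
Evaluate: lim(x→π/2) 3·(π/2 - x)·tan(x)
This is a 0·∞ indeterminate form.

Rewrite 0·∞ as a quotient (0/0 or ∞/∞ form), then apply L'Hôpital's rule:
  lim(x→π/2) 3·(π/2 - x)·tan(x) = 3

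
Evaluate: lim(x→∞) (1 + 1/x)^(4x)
This is an exponential indeterminate form.

For exponential indeterminate forms, take the natural log:
  Let L = lim(x→∞) (1 + 1/x)^(4x)
  Then ln(L) = lim(x→∞) [exponent × ln(base)]
  Evaluate using L'Hôpital or standard limits, then exponentiate.
  L = e^(4)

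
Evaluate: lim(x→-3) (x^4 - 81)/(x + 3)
This is a standard limit.

Factor or rationalize the expression:
  lim(x→-3) (x^4 - 81)/(x + 3) = -108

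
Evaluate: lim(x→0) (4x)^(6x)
This is an exponential indeterminate form.

For exponential indeterminate forms, take the natural log:
  Let L = lim(x→0) (4x)^(6x)
  Then ln(L) = lim(x→0) [exponent × ln(base)]
  Evaluate using L'Hôpital or standard limits, then exponentiate.
  L = 1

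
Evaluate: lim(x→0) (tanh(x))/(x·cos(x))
This is a 0/0 indeterminate form.

Apply L'Hôpital's rule: differentiate numerator and denominator separately.
  f(x) = tanh(x)   ⇒   f'(x) = 1 - tanh(x)^2
  g(x) = x·cos(x)   ⇒   g'(x) = -x·sin(x) + cos(x)
  lim(x→0) f'(x)/g'(x) = lim(x→0) (1 - tanh(x)^2)/(-x·sin(x) + cos(x))
  = 1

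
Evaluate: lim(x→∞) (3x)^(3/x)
This is an exponential indeterminate form.

For exponential indeterminate forms, take the natural log:
  Let L = lim(x→∞) (3x)^(3/x)
  Then ln(L) = lim(x→∞) [exponent × ln(base)]
  Evaluate using L'Hôpital or standard limits, then exponentiate.
  L = 1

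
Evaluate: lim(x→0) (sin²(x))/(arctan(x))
This is a 0/0 indeterminate form.

Apply L'Hôpital's rule: differentiate numerator and denominator separately.
  f(x) = sin(x)^2   ⇒   f'(x) = 2·sin(x)·cos(x)
  g(x) = atan(x)   ⇒   g'(x) = 1/(x^2 + 1)
  lim(x→0) f'(x)/g'(x) = lim(x→0) (2·sin(x)·cos(x))/(1/(x^2 + 1))
  = 0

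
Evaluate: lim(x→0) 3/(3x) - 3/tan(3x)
This is an ∞-∞ indeterminate form.

Combine fractions or rationalize to convert ∞-∞ to 0/0 form:
  lim(x→0) 3/(3x) - 3/tan(3x) = 0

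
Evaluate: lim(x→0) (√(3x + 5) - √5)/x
This is a standard limit.

Factor or rationalize the expression:
  lim(x→0) (√(3x + 5) - √5)/x = 3·sqrt(5)/10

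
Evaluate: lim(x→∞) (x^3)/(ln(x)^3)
This is an ∞/∞ indeterminate form.

Apply L'Hôpital's rule: differentiate numerator and denominator separately.
  f(x) = x^3   ⇒   f'(x) = 3·x^2
  g(x) = ln(x)^3   ⇒   g'(x) = 3·ln(x)^2/x
  lim(x→∞) f'(x)/g'(x) = lim(x→∞) (3·x^2)/(3·ln(x)^2/x)
  = ∞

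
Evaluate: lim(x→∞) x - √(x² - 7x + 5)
This is an ∞-∞ indeterminate form.

Combine fractions or rationalize to convert ∞-∞ to 0/0 form:
  lim(x→∞) x - √(x² - 7x + 5) = 7/2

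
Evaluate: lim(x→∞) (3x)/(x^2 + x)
This is an ∞/∞ indeterminate form.

Apply L'Hôpital's rule: differentiate numerator and denominator separately.
  f(x) = 3·x   ⇒   f'(x) = 3
  g(x) = x^2 + x   ⇒   g'(x) = 2·x + 1
  lim(x→∞) f'(x)/g'(x) = lim(x→∞) (3)/(2·x + 1)
  = 0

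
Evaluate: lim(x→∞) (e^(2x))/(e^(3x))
This is an ∞/∞ indeterminate form.

Apply L'Hôpital's rule: differentiate numerator and denominator separately.
  f(x) = e^(2·x)   ⇒   f'(x) = 2·e^(2·x)
  g(x) = e^(3·x)   ⇒   g'(x) = 3·e^(3·x)
  lim(x→∞) f'(x)/g'(x) = lim(x→∞) (2·e^(2·x))/(3·e^(3·x))
  = 0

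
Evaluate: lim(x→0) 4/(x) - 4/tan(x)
This is an ∞-∞ indeterminate form.

Combine fractions or rationalize to convert ∞-∞ to 0/0 form:
  lim(x→0) 4/(x) - 4/tan(x) = 0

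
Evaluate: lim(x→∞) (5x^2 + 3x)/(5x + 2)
This is an ∞/∞ indeterminate form.

Apply L'Hôpital's rule: differentiate numerator and denominator separately.
  f(x) = 5·x^2 + 3·x   ⇒   f'(x) = 10·x + 3
  g(x) = 5·x + 2   ⇒   g'(x) = 5
  lim(x→∞) f'(x)/g'(x) = lim(x→∞) (10·x + 3)/(5)
  = ∞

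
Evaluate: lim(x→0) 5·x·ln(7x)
This is a 0·∞ indeterminate form.

Rewrite 0·∞ as a quotient (0/0 or ∞/∞ form), then apply L'Hôpital's rule:
  lim(x→0) 5·x·ln(7x) = 0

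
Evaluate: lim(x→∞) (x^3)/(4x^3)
This is an ∞/∞ indeterminate form.

Apply L'Hôpital's rule: differentiate numerator and denominator separately.
  f(x) = x^3   ⇒   f'(x) = 3·x^2
  g(x) = 4·x^3   ⇒   g'(x) = 12·x^2
  lim(x→∞) f'(x)/g'(x) = lim(x→∞) (3·x^2)/(12·x^2)
  = 1/4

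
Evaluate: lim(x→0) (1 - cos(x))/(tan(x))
This is a 0/0 indeterminate form.

Apply L'Hôpital's rule: differentiate numerator and denominator separately.
  f(x) = 1 - cos(x)   ⇒   f'(x) = sin(x)
  g(x) = tan(x)   ⇒   g'(x) = tan(x)^2 + 1
  lim(x→0) f'(x)/g'(x) = lim(x→0) (sin(x))/(tan(x)^2 + 1)
  = 0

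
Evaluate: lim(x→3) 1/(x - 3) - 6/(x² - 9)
This is an ∞-∞ indeterminate form.

Combine fractions or rationalize to convert ∞-∞ to 0/0 form:
  lim(x→3) 1/(x - 3) - 6/(x² - 9) = 1/6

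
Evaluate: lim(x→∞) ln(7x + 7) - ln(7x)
This is an ∞-∞ indeterminate form.

Combine fractions or rationalize to convert ∞-∞ to 0/0 form:
  lim(x→∞) ln(7x + 7) - ln(7x) = 0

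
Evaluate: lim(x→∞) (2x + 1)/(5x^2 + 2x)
This is an ∞/∞ indeterminate form.

Apply L'Hôpital's rule: differentiate numerator and denominator separately.
  f(x) = 2·x + 1   ⇒   f'(x) = 2
  g(x) = 5·x^2 + 2·x   ⇒   g'(x) = 10·x + 2
  lim(x→∞) f'(x)/g'(x) = lim(x→∞) (2)/(10·x + 2)
  = 0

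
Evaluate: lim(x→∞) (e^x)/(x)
This is an ∞/∞ indeterminate form.

Apply L'Hôpital's rule: differentiate numerator and denominator separately.
  f(x) = e^(x)   ⇒   f'(x) = e^(x)
  g(x) = x   ⇒   g'(x) = 1
  lim(x→∞) f'(x)/g'(x) = lim(x→∞) (e^(x))/(1)
  = ∞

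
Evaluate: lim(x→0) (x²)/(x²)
This is a 0/0 indeterminate form.

Apply L'Hôpital's rule: differentiate numerator and denominator separately.
  f(x) = x^2   ⇒   f'(x) = 2·x
  g(x) = x^2   ⇒   g'(x) = 2·x
  lim(x→0) f'(x)/g'(x) = lim(x→0) (2·x)/(2·x)
  = 1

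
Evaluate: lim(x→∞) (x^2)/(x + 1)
This is an ∞/∞ indeterminate form.

Apply L'Hôpital's rule: differentiate numerator and denominator separately.
  f(x) = x^2   ⇒   f'(x) = 2·x
  g(x) = x + 1   ⇒   g'(x) = 1
  lim(x→∞) f'(x)/g'(x) = lim(x→∞) (2·x)/(1)
  = ∞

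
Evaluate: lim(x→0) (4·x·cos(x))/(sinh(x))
This is a 0/0 indeterminate form.

Apply L'Hôpital's rule: differentiate numerator and denominator separately.
  f(x) = 4·x·cos(x)   ⇒   f'(x) = -4·x·sin(x) + 4·cos(x)
  g(x) = sinh(x)   ⇒   g'(x) = cosh(x)
  lim(x→0) f'(x)/g'(x) = lim(x→0) (-4·x·sin(x) + 4·cos(x))/(cosh(x))
  = 4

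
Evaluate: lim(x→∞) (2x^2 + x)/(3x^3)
This is an ∞/∞ indeterminate form.

Apply L'Hôpital's rule: differentiate numerator and denominator separately.
  f(x) = 2·x^2 + x   ⇒   f'(x) = 4·x + 1
  g(x) = 3·x^3   ⇒   g'(x) = 9·x^2
  lim(x→∞) f'(x)/g'(x) = lim(x→∞) (4·x + 1)/(9·x^2)
  = 0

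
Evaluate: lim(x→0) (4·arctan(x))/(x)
This is a 0/0 indeterminate form.

Apply L'Hôpital's rule: differentiate numerator and denominator separately.
  f(x) = 4·atan(x)   ⇒   f'(x) = 4/(x^2 + 1)
  g(x) = x   ⇒   g'(x) = 1
  lim(x→0) f'(x)/g'(x) = lim(x→0) (4/(x^2 + 1))/(1)
  = 4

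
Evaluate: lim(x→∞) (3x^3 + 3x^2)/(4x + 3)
This is an ∞/∞ indeterminate form.

Apply L'Hôpital's rule: differentiate numerator and denominator separately.
  f(x) = 3·x^3 + 3·x^2   ⇒   f'(x) = 9·x^2 + 6·x
  g(x) = 4·x + 3   ⇒   g'(x) = 4
  lim(x→∞) f'(x)/g'(x) = lim(x→∞) (9·x^2 + 6·x)/(4)
  = ∞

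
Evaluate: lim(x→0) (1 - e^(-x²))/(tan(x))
This is a 0/0 indeterminate form.

Apply L'Hôpital's rule: differentiate numerator and denominator separately.
  f(x) = 1 - e^(-x^2)   ⇒   f'(x) = 2·x·e^(-x^2)
  g(x) = tan(x)   ⇒   g'(x) = tan(x)^2 + 1
  lim(x→0) f'(x)/g'(x) = lim(x→0) (2·x·e^(-x^2))/(tan(x)^2 + 1)
  = 0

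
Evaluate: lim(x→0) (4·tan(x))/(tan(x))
This is a 0/0 indeterminate form.

Apply L'Hôpital's rule: differentiate numerator and denominator separately.
  f(x) = 4·tan(x)   ⇒   f'(x) = 4·tan(x)^2 + 4
  g(x) = tan(x)   ⇒   g'(x) = tan(x)^2 + 1
  lim(x→0) f'(x)/g'(x) = lim(x→0) (4·tan(x)^2 + 4)/(tan(x)^2 + 1)
  = 4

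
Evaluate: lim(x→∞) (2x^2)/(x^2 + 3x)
This is an ∞/∞ indeterminate form.

Apply L'Hôpital's rule: differentiate numerator and denominator separately.
  f(x) = 2·x^2   ⇒   f'(x) = 4·x
  g(x) = x^2 + 3·x   ⇒   g'(x) = 2·x + 3
  lim(x→∞) f'(x)/g'(x) = lim(x→∞) (4·x)/(2·x + 3)
  = 2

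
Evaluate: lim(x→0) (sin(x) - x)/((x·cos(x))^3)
This is a 0/0 indeterminate form.

Apply L'Hôpital's rule: differentiate numerator and denominator separately.
  f(x) = -x + sin(x)   ⇒   f'(x) = cos(x) - 1
  g(x) = x^3·cos(x)^3   ⇒   g'(x) = -3·x^3·sin(x)·cos(x)^2 + 3·x^2·cos(x)^3
  lim(x→0) f'(x)/g'(x) = lim(x→0) (cos(x) - 1)/(-3·x^3·sin(x)·cos(x)^2 + 3·x^2·cos(x)^3)
  = -1/6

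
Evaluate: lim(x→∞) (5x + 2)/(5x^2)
This is an ∞/∞ indeterminate form.

Apply L'Hôpital's rule: differentiate numerator and denominator separately.
  f(x) = 5·x + 2   ⇒   f'(x) = 5
  g(x) = 5·x^2   ⇒   g'(x) = 10·x
  lim(x→∞) f'(x)/g'(x) = lim(x→∞) (5)/(10·x)
  = 0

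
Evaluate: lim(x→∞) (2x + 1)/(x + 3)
This is an ∞/∞ indeterminate form.

Apply L'Hôpital's rule: differentiate numerator and denominator separately.
  f(x) = 2·x + 1   ⇒   f'(x) = 2
  g(x) = x + 3   ⇒   g'(x) = 1
  lim(x→∞) f'(x)/g'(x) = lim(x→∞) (2)/(1)
  = 2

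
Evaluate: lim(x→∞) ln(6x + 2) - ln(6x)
This is an ∞-∞ indeterminate form.

Combine fractions or rationalize to convert ∞-∞ to 0/0 form:
  lim(x→∞) ln(6x + 2) - ln(6x) = 0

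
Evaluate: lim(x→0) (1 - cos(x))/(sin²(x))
This is a 0/0 indeterminate form.

Apply L'Hôpital's rule: differentiate numerator and denominator separately.
  f(x) = 1 - cos(x)   ⇒   f'(x) = sin(x)
  g(x) = sin(x)^2   ⇒   g'(x) = 2·sin(x)·cos(x)
  lim(x→0) f'(x)/g'(x) = lim(x→0) (sin(x))/(2·sin(x)·cos(x))
  = 1/2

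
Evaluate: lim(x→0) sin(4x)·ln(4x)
This is a 0·∞ indeterminate form.

Rewrite 0·∞ as a quotient (0/0 or ∞/∞ form), then apply L'Hôpital's rule:
  lim(x→0) sin(4x)·ln(4x) = 0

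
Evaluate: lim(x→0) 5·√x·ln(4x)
This is a 0·∞ indeterminate form.

Rewrite 0·∞ as a quotient (0/0 or ∞/∞ form), then apply L'Hôpital's rule:
  lim(x→0) 5·√x·ln(4x) = 0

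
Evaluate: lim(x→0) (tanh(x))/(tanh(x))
This is a 0/0 indeterminate form.

Apply L'Hôpital's rule: differentiate numerator and denominator separately.
  f(x) = tanh(x)   ⇒   f'(x) = 1 - tanh(x)^2
  g(x) = tanh(x)   ⇒   g'(x) = 1 - tanh(x)^2
  lim(x→0) f'(x)/g'(x) = lim(x→0) (1 - tanh(x)^2)/(1 - tanh(x)^2)
  = 1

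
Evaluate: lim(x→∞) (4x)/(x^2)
This is an ∞/∞ indeterminate form.

Apply L'Hôpital's rule: differentiate numerator and denominator separately.
  f(x) = 4·x   ⇒   f'(x) = 4
  g(x) = x^2   ⇒   g'(x) = 2·x
  lim(x→∞) f'(x)/g'(x) = lim(x→∞) (4)/(2·x)
  = 0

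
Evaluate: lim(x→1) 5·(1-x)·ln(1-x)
This is a 0·∞ indeterminate form.

Rewrite 0·∞ as a quotient (0/0 or ∞/∞ form), then apply L'Hôpital's rule:
  lim(x→1) 5·(1-x)·ln(1-x) = 0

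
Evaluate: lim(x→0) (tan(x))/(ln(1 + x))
This is a 0/0 indeterminate form.

Apply L'Hôpital's rule: differentiate numerator and denominator separately.
  f(x) = tan(x)   ⇒   f'(x) = tan(x)^2 + 1
  g(x) = ln(x + 1)   ⇒   g'(x) = 1/(x + 1)
  lim(x→0) f'(x)/g'(x) = lim(x→0) (tan(x)^2 + 1)/(1/(x + 1))
  = 1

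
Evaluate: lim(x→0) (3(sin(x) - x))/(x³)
This is a 0/0 indeterminate form.

Apply L'Hôpital's rule: differentiate numerator and denominator separately.
  f(x) = -3·x + 3·sin(x)   ⇒   f'(x) = 3·cos(x) - 3
  g(x) = x^3   ⇒   g'(x) = 3·x^2
  lim(x→0) f'(x)/g'(x) = lim(x→0) (3·cos(x) - 3)/(3·x^2)
  = -1/2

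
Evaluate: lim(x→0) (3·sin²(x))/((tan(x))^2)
This is a 0/0 indeterminate form.

Apply L'Hôpital's rule: differentiate numerator and denominator separately.
  f(x) = 3·sin(x)^2   ⇒   f'(x) = 6·sin(x)·cos(x)
  g(x) = tan(x)^2   ⇒   g'(x) = (2·tan(x)^2 + 2)·tan(x)
  lim(x→0) f'(x)/g'(x) = lim(x→0) (6·sin(x)·cos(x))/((2·tan(x)^2 + 2)·tan(x))
  = 3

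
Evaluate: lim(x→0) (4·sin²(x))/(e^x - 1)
This is a 0/0 indeterminate form.

Apply L'Hôpital's rule: differentiate numerator and denominator separately.
  f(x) = 4·sin(x)^2   ⇒   f'(x) = 8·sin(x)·cos(x)
  g(x) = e^(x) - 1   ⇒   g'(x) = e^(x)
  lim(x→0) f'(x)/g'(x) = lim(x→0) (8·sin(x)·cos(x))/(e^(x))
  = 0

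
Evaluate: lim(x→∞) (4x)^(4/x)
This is an exponential indeterminate form.

For exponential indeterminate forms, take the natural log:
  Let L = lim(x→∞) (4x)^(4/x)
  Then ln(L) = lim(x→∞) [exponent × ln(base)]
  Evaluate using L'Hôpital or standard limits, then exponentiate.
  L = 1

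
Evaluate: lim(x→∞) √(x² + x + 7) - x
This is an ∞-∞ indeterminate form.

Combine fractions or rationalize to convert ∞-∞ to 0/0 form:
  lim(x→∞) √(x² + x + 7) - x = 1/2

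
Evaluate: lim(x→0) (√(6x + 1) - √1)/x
This is a standard limit.

Factor or rationalize the expression:
  lim(x→0) (√(6x + 1) - √1)/x = 3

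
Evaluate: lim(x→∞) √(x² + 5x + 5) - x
This is an ∞-∞ indeterminate form.

Combine fractions or rationalize to convert ∞-∞ to 0/0 form:
  lim(x→∞) √(x² + 5x + 5) - x = 5/2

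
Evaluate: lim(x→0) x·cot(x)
This is a 0·∞ indeterminate form.

Rewrite 0·∞ as a quotient (0/0 or ∞/∞ form), then apply L'Hôpital's rule:
  lim(x→0) x·cot(x) = 1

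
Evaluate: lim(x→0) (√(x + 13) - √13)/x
This is a standard limit.

Factor or rationalize the expression:
  lim(x→0) (√(x + 13) - √13)/x = sqrt(13)/26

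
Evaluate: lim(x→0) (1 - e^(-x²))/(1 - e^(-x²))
This is a 0/0 indeterminate form.

Apply L'Hôpital's rule: differentiate numerator and denominator separately.
  f(x) = 1 - e^(-x^2)   ⇒   f'(x) = 2·x·e^(-x^2)
  g(x) = 1 - e^(-x^2)   ⇒   g'(x) = 2·x·e^(-x^2)
  lim(x→0) f'(x)/g'(x) = lim(x→0) (2·x·e^(-x^2))/(2·x·e^(-x^2))
  = 1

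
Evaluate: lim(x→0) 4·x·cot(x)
This is a 0·∞ indeterminate form.

Rewrite 0·∞ as a quotient (0/0 or ∞/∞ form), then apply L'Hôpital's rule:
  lim(x→0) 4·x·cot(x) = 4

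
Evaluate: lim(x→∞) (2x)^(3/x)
This is an exponential indeterminate form.

For exponential indeterminate forms, take the natural log:
  Let L = lim(x→∞) (2x)^(3/x)
  Then ln(L) = lim(x→∞) [exponent × ln(base)]
  Evaluate using L'Hôpital or standard limits, then exponentiate.
  L = 1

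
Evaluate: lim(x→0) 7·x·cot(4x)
This is a 0·∞ indeterminate form.

Rewrite 0·∞ as a quotient (0/0 or ∞/∞ form), then apply L'Hôpital's rule:
  lim(x→0) 7·x·cot(4x) = 7/4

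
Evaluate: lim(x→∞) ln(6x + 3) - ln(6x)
This is an ∞-∞ indeterminate form.

Combine fractions or rationalize to convert ∞-∞ to 0/0 form:
  lim(x→∞) ln(6x + 3) - ln(6x) = 0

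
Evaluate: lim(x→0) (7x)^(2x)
This is an exponential indeterminate form.

For exponential indeterminate forms, take the natural log:
  Let L = lim(x→0) (7x)^(2x)
  Then ln(L) = lim(x→0) [exponent × ln(base)]
  Evaluate using L'Hôpital or standard limits, then exponentiate.
  L = 1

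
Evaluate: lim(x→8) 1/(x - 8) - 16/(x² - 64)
This is an ∞-∞ indeterminate form.

Combine fractions or rationalize to convert ∞-∞ to 0/0 form:
  lim(x→8) 1/(x - 8) - 16/(x² - 64) = 1/16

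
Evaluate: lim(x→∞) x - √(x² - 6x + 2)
This is an ∞-∞ indeterminate form.

Combine fractions or rationalize to convert ∞-∞ to 0/0 form:
  lim(x→∞) x - √(x² - 6x + 2) = 3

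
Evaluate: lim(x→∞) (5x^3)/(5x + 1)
This is an ∞/∞ indeterminate form.

Apply L'Hôpital's rule: differentiate numerator and denominator separately.
  f(x) = 5·x^3   ⇒   f'(x) = 15·x^2
  g(x) = 5·x + 1   ⇒   g'(x) = 5
  lim(x→∞) f'(x)/g'(x) = lim(x→∞) (15·x^2)/(5)
  = ∞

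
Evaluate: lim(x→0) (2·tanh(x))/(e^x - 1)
This is a 0/0 indeterminate form.

Apply L'Hôpital's rule: differentiate numerator and denominator separately.
  f(x) = 2·tanh(x)   ⇒   f'(x) = 2 - 2·tanh(x)^2
  g(x) = e^(x) - 1   ⇒   g'(x) = e^(x)
  lim(x→0) f'(x)/g'(x) = lim(x→0) (2 - 2·tanh(x)^2)/(e^(x))
  = 2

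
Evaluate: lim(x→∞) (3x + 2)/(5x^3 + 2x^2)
This is an ∞/∞ indeterminate form.

Apply L'Hôpital's rule: differentiate numerator and denominator separately.
  f(x) = 3·x + 2   ⇒   f'(x) = 3
  g(x) = 5·x^3 + 2·x^2   ⇒   g'(x) = 15·x^2 + 4·x
  lim(x→∞) f'(x)/g'(x) = lim(x→∞) (3)/(15·x^2 + 4·x)
  = 0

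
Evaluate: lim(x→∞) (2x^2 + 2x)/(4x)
This is an ∞/∞ indeterminate form.

Apply L'Hôpital's rule: differentiate numerator and denominator separately.
  f(x) = 2·x^2 + 2·x   ⇒   f'(x) = 4·x + 2
  g(x) = 4·x   ⇒   g'(x) = 4
  lim(x→∞) f'(x)/g'(x) = lim(x→∞) (4·x + 2)/(4)
  = ∞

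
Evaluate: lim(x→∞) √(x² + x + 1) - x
This is an ∞-∞ indeterminate form.

Combine fractions or rationalize to convert ∞-∞ to 0/0 form:
  lim(x→∞) √(x² + x + 1) - x = 1/2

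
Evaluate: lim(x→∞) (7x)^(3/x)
This is an exponential indeterminate form.

For exponential indeterminate forms, take the natural log:
  Let L = lim(x→∞) (7x)^(3/x)
  Then ln(L) = lim(x→∞) [exponent × ln(base)]
  Evaluate using L'Hôpital or standard limits, then exponentiate.
  L = 1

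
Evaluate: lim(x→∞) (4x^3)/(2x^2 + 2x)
This is an ∞/∞ indeterminate form.

Apply L'Hôpital's rule: differentiate numerator and denominator separately.
  f(x) = 4·x^3   ⇒   f'(x) = 12·x^2
  g(x) = 2·x^2 + 2·x   ⇒   g'(x) = 4·x + 2
  lim(x→∞) f'(x)/g'(x) = lim(x→∞) (12·x^2)/(4·x + 2)
  = ∞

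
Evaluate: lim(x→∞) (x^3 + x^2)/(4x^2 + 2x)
This is an ∞/∞ indeterminate form.

Apply L'Hôpital's rule: differentiate numerator and denominator separately.
  f(x) = x^3 + x^2   ⇒   f'(x) = 3·x^2 + 2·x
  g(x) = 4·x^2 + 2·x   ⇒   g'(x) = 8·x + 2
  lim(x→∞) f'(x)/g'(x) = lim(x→∞) (3·x^2 + 2·x)/(8·x + 2)
  = ∞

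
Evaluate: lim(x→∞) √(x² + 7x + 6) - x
This is an ∞-∞ indeterminate form.

Combine fractions or rationalize to convert ∞-∞ to 0/0 form:
  lim(x→∞) √(x² + 7x + 6) - x = 7/2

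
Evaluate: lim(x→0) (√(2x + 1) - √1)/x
This is a standard limit.

Factor or rationalize the expression:
  lim(x→0) (√(2x + 1) - √1)/x = 1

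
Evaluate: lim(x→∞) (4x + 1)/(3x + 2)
This is an ∞/∞ indeterminate form.

Apply L'Hôpital's rule: differentiate numerator and denominator separately.
  f(x) = 4·x + 1   ⇒   f'(x) = 4
  g(x) = 3·x + 2   ⇒   g'(x) = 3
  lim(x→∞) f'(x)/g'(x) = lim(x→∞) (4)/(3)
  = 4/3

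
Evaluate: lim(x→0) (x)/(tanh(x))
This is a 0/0 indeterminate form.

Apply L'Hôpital's rule: differentiate numerator and denominator separately.
  f(x) = x   ⇒   f'(x) = 1
  g(x) = tanh(x)   ⇒   g'(x) = 1 - tanh(x)^2
  lim(x→0) f'(x)/g'(x) = lim(x→0) (1)/(1 - tanh(x)^2)
  = 1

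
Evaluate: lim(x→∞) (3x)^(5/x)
This is an exponential indeterminate form.

For exponential indeterminate forms, take the natural log:
  Let L = lim(x→∞) (3x)^(5/x)
  Then ln(L) = lim(x→∞) [exponent × ln(base)]
  Evaluate using L'Hôpital or standard limits, then exponentiate.
  L = 1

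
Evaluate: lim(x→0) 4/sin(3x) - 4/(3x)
This is an ∞-∞ indeterminate form.

Combine fractions or rationalize to convert ∞-∞ to 0/0 form:
  lim(x→0) 4/sin(3x) - 4/(3x) = 0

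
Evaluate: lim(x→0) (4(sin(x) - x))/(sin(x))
This is a 0/0 indeterminate form.

Apply L'Hôpital's rule: differentiate numerator and denominator separately.
  f(x) = -4·x + 4·sin(x)   ⇒   f'(x) = 4·cos(x) - 4
  g(x) = sin(x)   ⇒   g'(x) = cos(x)
  lim(x→0) f'(x)/g'(x) = lim(x→0) (4·cos(x) - 4)/(cos(x))
  = 0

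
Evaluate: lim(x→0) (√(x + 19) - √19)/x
This is a standard limit.

Factor or rationalize the expression:
  lim(x→0) (√(x + 19) - √19)/x = sqrt(19)/38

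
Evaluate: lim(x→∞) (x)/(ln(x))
This is an ∞/∞ indeterminate form.

Apply L'Hôpital's rule: differentiate numerator and denominator separately.
  f(x) = x   ⇒   f'(x) = 1
  g(x) = ln(x)   ⇒   g'(x) = 1/x
  lim(x→∞) f'(x)/g'(x) = lim(x→∞) (1)/(1/x)
  = ∞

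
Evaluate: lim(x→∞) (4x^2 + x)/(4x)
This is an ∞/∞ indeterminate form.

Apply L'Hôpital's rule: differentiate numerator and denominator separately.
  f(x) = 4·x^2 + x   ⇒   f'(x) = 8·x + 1
  g(x) = 4·x   ⇒   g'(x) = 4
  lim(x→∞) f'(x)/g'(x) = lim(x→∞) (8·x + 1)/(4)
  = ∞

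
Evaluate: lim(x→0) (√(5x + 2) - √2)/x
This is a standard limit.

Factor or rationalize the expression:
  lim(x→0) (√(5x + 2) - √2)/x = 5·sqrt(2)/4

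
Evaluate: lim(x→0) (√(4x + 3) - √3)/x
This is a standard limit.

Factor or rationalize the expression:
  lim(x→0) (√(4x + 3) - √3)/x = 2·sqrt(3)/3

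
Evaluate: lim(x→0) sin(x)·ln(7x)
This is a 0·∞ indeterminate form.

Rewrite 0·∞ as a quotient (0/0 or ∞/∞ form), then apply L'Hôpital's rule:
  lim(x→0) sin(x)·ln(7x) = 0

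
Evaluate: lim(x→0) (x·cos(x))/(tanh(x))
This is a 0/0 indeterminate form.

Apply L'Hôpital's rule: differentiate numerator and denominator separately.
  f(x) = x·cos(x)   ⇒   f'(x) = -x·sin(x) + cos(x)
  g(x) = tanh(x)   ⇒   g'(x) = 1 - tanh(x)^2
  lim(x→0) f'(x)/g'(x) = lim(x→0) (-x·sin(x) + cos(x))/(1 - tanh(x)^2)
  = 1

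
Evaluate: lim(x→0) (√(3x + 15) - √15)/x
This is a standard limit.

Factor or rationalize the expression:
  lim(x→0) (√(3x + 15) - √15)/x = sqrt(15)/10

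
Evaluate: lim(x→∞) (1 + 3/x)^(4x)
This is an exponential indeterminate form.

For exponential indeterminate forms, take the natural log:
  Let L = lim(x→∞) (1 + 3/x)^(4x)
  Then ln(L) = lim(x→∞) [exponent × ln(base)]
  Evaluate using L'Hôpital or standard limits, then exponentiate.
  L = e^(12)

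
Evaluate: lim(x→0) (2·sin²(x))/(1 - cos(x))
This is a 0/0 indeterminate form.

Apply L'Hôpital's rule: differentiate numerator and denominator separately.
  f(x) = 2·sin(x)^2   ⇒   f'(x) = 4·sin(x)·cos(x)
  g(x) = 1 - cos(x)   ⇒   g'(x) = sin(x)
  lim(x→0) f'(x)/g'(x) = lim(x→0) (4·sin(x)·cos(x))/(sin(x))
  = 4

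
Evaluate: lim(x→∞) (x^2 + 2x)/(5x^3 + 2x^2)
This is an ∞/∞ indeterminate form.

Apply L'Hôpital's rule: differentiate numerator and denominator separately.
  f(x) = x^2 + 2·x   ⇒   f'(x) = 2·x + 2
  g(x) = 5·x^3 + 2·x^2   ⇒   g'(x) = 15·x^2 + 4·x
  lim(x→∞) f'(x)/g'(x) = lim(x→∞) (2·x + 2)/(15·x^2 + 4·x)
  = 0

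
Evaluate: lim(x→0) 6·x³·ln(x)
This is a 0·∞ indeterminate form.

Rewrite 0·∞ as a quotient (0/0 or ∞/∞ form), then apply L'Hôpital's rule:
  lim(x→0) 6·x³·ln(x) = 0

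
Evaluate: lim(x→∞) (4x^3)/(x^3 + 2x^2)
This is an ∞/∞ indeterminate form.

Apply L'Hôpital's rule: differentiate numerator and denominator separately.
  f(x) = 4·x^3   ⇒   f'(x) = 12·x^2
  g(x) = x^3 + 2·x^2   ⇒   g'(x) = 3·x^2 + 4·x
  lim(x→∞) f'(x)/g'(x) = lim(x→∞) (12·x^2)/(3·x^2 + 4·x)
  = 4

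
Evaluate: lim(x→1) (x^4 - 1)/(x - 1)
This is a standard limit.

Factor or rationalize the expression:
  lim(x→1) (x^4 - 1)/(x - 1) = 4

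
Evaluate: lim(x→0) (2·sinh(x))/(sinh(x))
This is a 0/0 indeterminate form.

Apply L'Hôpital's rule: differentiate numerator and denominator separately.
  f(x) = 2·sinh(x)   ⇒   f'(x) = 2·cosh(x)
  g(x) = sinh(x)   ⇒   g'(x) = cosh(x)
  lim(x→0) f'(x)/g'(x) = lim(x→0) (2·cosh(x))/(cosh(x))
  = 2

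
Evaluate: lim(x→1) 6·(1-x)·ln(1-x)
This is a 0·∞ indeterminate form.

Rewrite 0·∞ as a quotient (0/0 or ∞/∞ form), then apply L'Hôpital's rule:
  lim(x→1) 6·(1-x)·ln(1-x) = 0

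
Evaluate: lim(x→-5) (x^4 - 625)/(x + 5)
This is a standard limit.

Factor or rationalize the expression:
  lim(x→-5) (x^4 - 625)/(x + 5) = -500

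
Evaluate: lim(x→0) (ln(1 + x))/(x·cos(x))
This is a 0/0 indeterminate form.

Apply L'Hôpital's rule: differentiate numerator and denominator separately.
  f(x) = ln(x + 1)   ⇒   f'(x) = 1/(x + 1)
  g(x) = x·cos(x)   ⇒   g'(x) = -x·sin(x) + cos(x)
  lim(x→0) f'(x)/g'(x) = lim(x→0) (1/(x + 1))/(-x·sin(x) + cos(x))
  = 1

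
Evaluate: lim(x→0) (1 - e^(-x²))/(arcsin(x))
This is a 0/0 indeterminate form.

Apply L'Hôpital's rule: differentiate numerator and denominator separately.
  f(x) = 1 - e^(-x^2)   ⇒   f'(x) = 2·x·e^(-x^2)
  g(x) = asin(x)   ⇒   g'(x) = 1/sqrt(1 - x^2)
  lim(x→0) f'(x)/g'(x) = lim(x→0) (2·x·e^(-x^2))/(1/sqrt(1 - x^2))
  = 0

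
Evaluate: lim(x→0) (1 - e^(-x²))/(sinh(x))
This is a 0/0 indeterminate form.

Apply L'Hôpital's rule: differentiate numerator and denominator separately.
  f(x) = 1 - e^(-x^2)   ⇒   f'(x) = 2·x·e^(-x^2)
  g(x) = sinh(x)   ⇒   g'(x) = cosh(x)
  lim(x→0) f'(x)/g'(x) = lim(x→0) (2·x·e^(-x^2))/(cosh(x))
  = 0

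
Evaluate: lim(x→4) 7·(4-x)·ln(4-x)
This is a 0·∞ indeterminate form.

Rewrite 0·∞ as a quotient (0/0 or ∞/∞ form), then apply L'Hôpital's rule:
  lim(x→4) 7·(4-x)·ln(4-x) = 0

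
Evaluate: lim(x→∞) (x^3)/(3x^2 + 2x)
This is an ∞/∞ indeterminate form.

Apply L'Hôpital's rule: differentiate numerator and denominator separately.
  f(x) = x^3   ⇒   f'(x) = 3·x^2
  g(x) = 3·x^2 + 2·x   ⇒   g'(x) = 6·x + 2
  lim(x→∞) f'(x)/g'(x) = lim(x→∞) (3·x^2)/(6·x + 2)
  = ∞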